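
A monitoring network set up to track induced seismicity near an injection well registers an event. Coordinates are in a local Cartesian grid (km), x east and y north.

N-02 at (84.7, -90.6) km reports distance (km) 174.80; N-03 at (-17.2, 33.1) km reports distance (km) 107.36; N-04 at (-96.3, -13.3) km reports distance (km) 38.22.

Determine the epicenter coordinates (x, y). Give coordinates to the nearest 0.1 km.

x ≈ -85.3 km, y ≈ -49.9 km

Circle about each station: (x − 84.7)² + (y + 90.6)² = 174.80²; (x + 17.2)² + (y − 33.1)² = 107.36²; (x + 96.3)² + (y + 13.3)² = 38.22².
Subtracting the N-02 equation from the N-03 and N-04 equations removes the quadratic terms:
-203.8 x + 247.4 y = 5037.87
-362.0 x + 154.6 y = 23162.40
Solving the 2×2 system: x ≈ -85.3, y ≈ -49.9 km.
Check against N-02 (with the unrounded x, y): √((x − 84.7)²+(y + 90.6)²) = 174.80 ≈ 174.80 km. ✓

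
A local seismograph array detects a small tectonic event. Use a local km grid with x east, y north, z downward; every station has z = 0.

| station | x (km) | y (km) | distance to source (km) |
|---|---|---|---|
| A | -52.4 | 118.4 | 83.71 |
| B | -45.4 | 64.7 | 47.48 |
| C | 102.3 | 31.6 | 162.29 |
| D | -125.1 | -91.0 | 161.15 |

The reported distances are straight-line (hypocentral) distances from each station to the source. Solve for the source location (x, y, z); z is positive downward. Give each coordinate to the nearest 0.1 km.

Each station gives a sphere (x−x_i)² + (y−y_i)² + z² = d_i² (stations at z=0).
Subtracting the A sphere from B and C: z² cancels, leaving linear equations in x and y:
14.0 x − 107.4 y = -5764.06
309.4 x − 173.6 y = -24631.15
Solving: x ≈ -53.402, y ≈ 46.708 km (keep extra digits for the depth step; rounded: -53.4, 46.7).
Then from the A sphere: z² = 83.71² − (x + 52.4)² − (y − 118.4)² with x = -53.402, y = 46.708, so z ≈ 43.204 ≈ 43.2 km.

x ≈ -53.4 km, y ≈ 46.7 km, depth ≈ 43.2 km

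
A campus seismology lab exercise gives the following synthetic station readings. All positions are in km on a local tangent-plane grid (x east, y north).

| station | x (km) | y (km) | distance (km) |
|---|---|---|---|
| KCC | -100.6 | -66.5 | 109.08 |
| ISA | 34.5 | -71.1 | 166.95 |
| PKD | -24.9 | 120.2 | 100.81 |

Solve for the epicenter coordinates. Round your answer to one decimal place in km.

Circle about each station: (x + 100.6)² + (y + 66.5)² = 109.08²; (x − 34.5)² + (y + 71.1)² = 166.95²; (x + 24.9)² + (y − 120.2)² = 100.81².
Subtracting pairs of circle equations eliminates x²+y² and gives linear equations (the radical axes):
270.2 x − 9.2 y = -24271.01
151.4 x + 373.4 y = 2261.23
Solving the 2×2 system: x ≈ -88.4, y ≈ 41.9 km.
Check against KCC (with the unrounded x, y): √((x + 100.6)²+(y + 66.5)²) = 109.08 ≈ 109.08 km. ✓

x ≈ -88.4 km, y ≈ 41.9 km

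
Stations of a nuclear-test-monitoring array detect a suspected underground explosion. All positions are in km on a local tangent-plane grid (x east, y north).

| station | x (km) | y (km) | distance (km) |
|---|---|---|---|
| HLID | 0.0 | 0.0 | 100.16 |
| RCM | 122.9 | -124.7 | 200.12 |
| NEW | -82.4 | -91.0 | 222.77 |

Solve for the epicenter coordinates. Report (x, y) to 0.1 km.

Circle about each station: x² + y² = 100.16²; (x − 122.9)² + (y + 124.7)² = 200.12²; (x + 82.4)² + (y + 91.0)² = 222.77².
Subtracting the HLID equation from the RCM and NEW equations removes the quadratic terms:
245.8 x − 249.4 y = 638.51
-164.8 x − 182.0 y = -24523.69
Solving the 2×2 system: x ≈ 72.6, y ≈ 69.0 km.

(72.6, 69.0)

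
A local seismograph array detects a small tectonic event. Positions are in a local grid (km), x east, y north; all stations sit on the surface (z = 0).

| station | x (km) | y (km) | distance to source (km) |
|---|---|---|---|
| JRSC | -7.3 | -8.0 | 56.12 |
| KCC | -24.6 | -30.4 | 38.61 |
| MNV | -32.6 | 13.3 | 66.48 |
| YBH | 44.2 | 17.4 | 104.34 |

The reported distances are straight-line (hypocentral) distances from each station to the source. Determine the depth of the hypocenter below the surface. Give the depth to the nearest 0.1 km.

35.5 km

Each station gives a sphere (x−x_i)² + (y−y_i)² + z² = d_i² (stations at z=0).
Subtracting the JRSC sphere from KCC and MNV: z² cancels, leaving linear equations in x and y:
-34.6 x − 44.8 y = 3070.75
-50.6 x + 42.6 y = -147.78
Solving: x ≈ -33.199, y ≈ -42.903 km (keep extra digits for the depth step; rounded: -33.2, -42.9).
Then from the JRSC sphere: z² = 56.12² − (x + 7.3)² − (y + 8.0)² with x = -33.199, y = -42.903, so z ≈ 35.503 ≈ 35.5 km.
Check against YBH (with the unrounded solution): distance 104.34 ≈ 104.34 km. ✓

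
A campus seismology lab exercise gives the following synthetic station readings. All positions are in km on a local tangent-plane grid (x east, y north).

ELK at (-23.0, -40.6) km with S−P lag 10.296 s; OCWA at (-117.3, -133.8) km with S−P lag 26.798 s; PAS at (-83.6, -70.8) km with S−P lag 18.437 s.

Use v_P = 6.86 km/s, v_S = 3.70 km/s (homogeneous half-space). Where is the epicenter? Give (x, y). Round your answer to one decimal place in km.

Distance from S−P lag: d = Δt · v_P v_S / (v_P − v_S) = Δt · (6.86·3.70)/(6.86−3.70) ≈ 8.0323·Δt.
So d_ELK = 82.70, d_OCWA = 215.25, d_PAS = 148.09 km.
Circle about each station: (x + 23.0)² + (y + 40.6)² = 82.70²; (x + 117.3)² + (y + 133.8)² = 215.25²; (x + 83.6)² + (y + 70.8)² = 148.09².
Subtracting the ELK equation from the OCWA and PAS equations removes the quadratic terms:
-188.6 x − 186.4 y = -10008.90
-121.2 x − 60.4 y = -5267.12
Solving the 2×2 system: x ≈ 33.7, y ≈ 19.6 km.

x ≈ 33.7 km, y ≈ 19.6 km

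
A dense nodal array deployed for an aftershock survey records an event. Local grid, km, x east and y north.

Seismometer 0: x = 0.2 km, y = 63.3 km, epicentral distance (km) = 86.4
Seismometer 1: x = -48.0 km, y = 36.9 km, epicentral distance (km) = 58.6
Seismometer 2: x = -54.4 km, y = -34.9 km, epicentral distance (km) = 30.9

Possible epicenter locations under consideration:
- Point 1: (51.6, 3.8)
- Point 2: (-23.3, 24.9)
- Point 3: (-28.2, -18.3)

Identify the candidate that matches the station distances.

For each candidate, compare |candidate − station| to the reported distance:
Point 1: residuals Seismometer 0 7.8, Seismometer 1 46.4, Seismometer 2 81.9 → max 81.9 km
Point 2: residuals Seismometer 0 41.4, Seismometer 1 31.1, Seismometer 2 36.5 → max 41.4 km
Point 3: residuals Seismometer 0 0.0, Seismometer 1 0.0, Seismometer 2 0.1 → max 0.1 km
Only Point 3 has all residuals ≈ 0.

Point 3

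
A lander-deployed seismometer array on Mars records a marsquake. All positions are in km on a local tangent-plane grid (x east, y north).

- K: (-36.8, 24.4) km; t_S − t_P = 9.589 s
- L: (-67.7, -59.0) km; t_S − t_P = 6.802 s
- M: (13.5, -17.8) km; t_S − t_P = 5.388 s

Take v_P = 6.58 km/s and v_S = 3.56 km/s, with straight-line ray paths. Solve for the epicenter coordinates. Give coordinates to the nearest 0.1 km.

(-16.3, -47.1)

Distance from S−P lag: d = Δt · v_P v_S / (v_P − v_S) = Δt · (6.58·3.56)/(6.58−3.56) ≈ 7.7566·Δt.
So d_K = 74.38, d_L = 52.76, d_M = 41.79 km.
Circle about each station: (x + 36.8)² + (y − 24.4)² = 74.38²; (x + 67.7)² + (y + 59.0)² = 52.76²; (x − 13.5)² + (y + 17.8)² = 41.79².
Subtracting the K equation from the L and M equations removes the quadratic terms:
-61.8 x − 166.8 y = 8863.46
100.6 x − 84.4 y = 2335.47
Solving the 2×2 system: x ≈ -16.3, y ≈ -47.1 km.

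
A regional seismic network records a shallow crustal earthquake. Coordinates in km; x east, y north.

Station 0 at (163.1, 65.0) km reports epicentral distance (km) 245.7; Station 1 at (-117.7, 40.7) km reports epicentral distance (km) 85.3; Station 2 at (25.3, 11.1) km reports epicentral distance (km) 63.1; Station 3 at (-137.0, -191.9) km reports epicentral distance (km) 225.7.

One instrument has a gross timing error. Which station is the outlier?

Solve using three stations at a time. Using Station 1, Station 2, Station 3 (subtract circle equations pairwise → linear system) gives (x, y) ≈ (-37.8, 10.8).
Distances from that point to each station vs reported:
  Station 0: calculated 208.1 vs reported 245.7 → residual 37.6 km
  Station 1: calculated 85.3 vs reported 85.3 → residual 0.0 km
  Station 2: calculated 63.1 vs reported 63.1 → residual 0.0 km
  Station 3: calculated 225.7 vs reported 225.7 → residual 0.0 km
Station 1, Station 2, Station 3 are mutually consistent (residuals ≈ 0); Station 0 is off by 37.6 km.

Station 0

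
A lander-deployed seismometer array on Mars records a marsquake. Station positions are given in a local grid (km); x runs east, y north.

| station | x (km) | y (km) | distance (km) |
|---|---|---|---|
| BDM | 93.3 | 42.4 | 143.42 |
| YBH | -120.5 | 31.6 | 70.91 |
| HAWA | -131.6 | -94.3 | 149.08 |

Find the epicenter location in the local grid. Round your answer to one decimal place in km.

Circle about each station: (x − 93.3)² + (y − 42.4)² = 143.42²; (x + 120.5)² + (y − 31.6)² = 70.91²; (x + 131.6)² + (y + 94.3)² = 149.08².
Subtracting the BDM equation from the YBH and HAWA equations removes the quadratic terms:
-427.6 x − 21.6 y = 20557.23
-449.8 x − 273.4 y = 14052.85
Solving the 2×2 system: x ≈ -49.6, y ≈ 30.2 km.
Check against BDM (with the unrounded x, y): √((x − 93.3)²+(y − 42.4)²) = 143.42 ≈ 143.42 km. ✓

(-49.6, 30.2)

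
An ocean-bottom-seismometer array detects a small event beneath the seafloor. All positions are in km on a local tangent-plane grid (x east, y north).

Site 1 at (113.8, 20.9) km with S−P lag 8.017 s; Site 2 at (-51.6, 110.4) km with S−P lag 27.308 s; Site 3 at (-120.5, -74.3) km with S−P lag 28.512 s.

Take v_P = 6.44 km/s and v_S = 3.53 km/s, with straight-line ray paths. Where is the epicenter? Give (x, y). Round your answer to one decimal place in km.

Distance from S−P lag: d = Δt · v_P v_S / (v_P − v_S) = Δt · (6.44·3.53)/(6.44−3.53) ≈ 7.8121·Δt.
So d_Site 1 = 62.63, d_Site 2 = 213.33, d_Site 3 = 222.74 km.
Circle about each station: (x − 113.8)² + (y − 20.9)² = 62.63²; (x + 51.6)² + (y − 110.4)² = 213.33²; (x + 120.5)² + (y + 74.3)² = 222.74².
Subtracting the Site 1 equation from the Site 2 and Site 3 equations removes the quadratic terms:
-330.8 x + 179.0 y = -40123.70
-468.6 x − 190.4 y = -39037.10
Solving the 2×2 system: x ≈ 99.6, y ≈ -40.1 km.
Check against Site 1 (with the unrounded x, y): √((x − 113.8)²+(y − 20.9)²) = 62.63 ≈ 62.63 km. ✓

(99.6, -40.1)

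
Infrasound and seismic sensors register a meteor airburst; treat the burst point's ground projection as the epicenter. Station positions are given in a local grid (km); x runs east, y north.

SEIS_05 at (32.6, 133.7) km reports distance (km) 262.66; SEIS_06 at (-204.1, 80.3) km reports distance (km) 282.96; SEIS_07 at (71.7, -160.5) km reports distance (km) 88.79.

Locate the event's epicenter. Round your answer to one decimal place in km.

Circle about each station: (x − 32.6)² + (y − 133.7)² = 262.66²; (x + 204.1)² + (y − 80.3)² = 282.96²; (x − 71.7)² + (y + 160.5)² = 88.79².
Subtracting pairs of circle equations eliminates x²+y² and gives linear equations (the radical axes):
-473.4 x − 106.8 y = 18090.36
78.2 x − 588.4 y = 73069.30
Solving the 2×2 system: x ≈ -9.9, y ≈ -125.5 km.

x ≈ -9.9 km, y ≈ -125.5 km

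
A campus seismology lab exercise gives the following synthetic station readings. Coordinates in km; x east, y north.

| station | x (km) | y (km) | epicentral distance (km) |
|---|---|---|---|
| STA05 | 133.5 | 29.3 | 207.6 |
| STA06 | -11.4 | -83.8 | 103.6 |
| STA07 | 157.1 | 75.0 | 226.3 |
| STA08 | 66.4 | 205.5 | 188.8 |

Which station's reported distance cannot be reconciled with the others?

STA06

Solve using three stations at a time. Using STA05, STA07, STA08 (subtract circle equations pairwise → linear system) gives (x, y) ≈ (-69.2, 74.1).
Distances from that point to each station vs reported:
  STA05: calculated 207.6 vs reported 207.6 → residual 0.0 km
  STA06: calculated 168.2 vs reported 103.6 → residual 64.6 km
  STA07: calculated 226.3 vs reported 226.3 → residual 0.0 km
  STA08: calculated 188.8 vs reported 188.8 → residual 0.0 km
STA05, STA07, STA08 are mutually consistent (residuals ≈ 0); STA06 is off by 64.6 km.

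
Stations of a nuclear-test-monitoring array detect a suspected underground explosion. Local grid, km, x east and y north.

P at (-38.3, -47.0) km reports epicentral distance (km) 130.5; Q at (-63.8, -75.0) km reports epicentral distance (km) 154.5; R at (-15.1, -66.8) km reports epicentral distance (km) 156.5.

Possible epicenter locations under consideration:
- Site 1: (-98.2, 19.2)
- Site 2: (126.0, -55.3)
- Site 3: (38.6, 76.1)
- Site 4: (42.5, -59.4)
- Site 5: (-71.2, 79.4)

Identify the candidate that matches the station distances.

For each candidate, compare |candidate − station| to the reported distance:
Site 1: residuals P 41.2, Q 54.2, R 36.9 → max 54.2 km
Site 2: residuals P 34.0, Q 36.3, R 14.9 → max 36.3 km
Site 3: residuals P 14.6, Q 28.0, R 3.8 → max 28.0 km
Site 4: residuals P 48.8, Q 47.1, R 98.4 → max 98.4 km
Site 5: residuals P 0.1, Q 0.1, R 0.1 → max 0.1 km
Only Site 5 has all residuals ≈ 0.

Site 5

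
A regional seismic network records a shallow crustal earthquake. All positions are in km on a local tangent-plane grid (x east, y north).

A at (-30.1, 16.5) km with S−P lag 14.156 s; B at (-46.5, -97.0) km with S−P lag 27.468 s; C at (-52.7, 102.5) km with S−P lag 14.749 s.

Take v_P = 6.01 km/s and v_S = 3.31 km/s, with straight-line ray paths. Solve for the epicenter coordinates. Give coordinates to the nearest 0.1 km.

Distance from S−P lag: d = Δt · v_P v_S / (v_P − v_S) = Δt · (6.01·3.31)/(6.01−3.31) ≈ 7.3678·Δt.
So d_A = 104.30, d_B = 202.38, d_C = 108.67 km.
Circle about each station: (x + 30.1)² + (y − 16.5)² = 104.30²; (x + 46.5)² + (y + 97.0)² = 202.38²; (x + 52.7)² + (y − 102.5)² = 108.67².
Subtracting the A equation from the B and C equations removes the quadratic terms:
-32.8 x − 227.0 y = -19686.18
-45.2 x + 172.0 y = 11174.60
Solving the 2×2 system: x ≈ 53.4, y ≈ 79.0 km.
Check against A (with the unrounded x, y): √((x + 30.1)²+(y − 16.5)²) = 104.31 ≈ 104.30 km. ✓

53.4 km east, 79.0 km north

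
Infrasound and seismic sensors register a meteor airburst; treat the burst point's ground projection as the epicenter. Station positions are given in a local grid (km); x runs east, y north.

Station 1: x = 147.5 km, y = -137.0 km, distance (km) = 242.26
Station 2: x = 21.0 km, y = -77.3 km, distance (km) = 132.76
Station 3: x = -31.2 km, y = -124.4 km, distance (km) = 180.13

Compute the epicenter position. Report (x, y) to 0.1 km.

Circle about each station: (x − 147.5)² + (y + 137.0)² = 242.26²; (x − 21.0)² + (y + 77.3)² = 132.76²; (x + 31.2)² + (y + 124.4)² = 180.13².
Subtracting the Station 1 equation from the Station 2 and Station 3 equations removes the quadratic terms:
-253.0 x + 119.4 y = 6955.73
-357.4 x + 25.2 y = 2166.64
Solving the 2×2 system: x ≈ -2.3, y ≈ 53.4 km.
Check against Station 1 (with the unrounded x, y): √((x − 147.5)²+(y + 137.0)²) = 242.25 ≈ 242.26 km. ✓

(-2.3, 53.4)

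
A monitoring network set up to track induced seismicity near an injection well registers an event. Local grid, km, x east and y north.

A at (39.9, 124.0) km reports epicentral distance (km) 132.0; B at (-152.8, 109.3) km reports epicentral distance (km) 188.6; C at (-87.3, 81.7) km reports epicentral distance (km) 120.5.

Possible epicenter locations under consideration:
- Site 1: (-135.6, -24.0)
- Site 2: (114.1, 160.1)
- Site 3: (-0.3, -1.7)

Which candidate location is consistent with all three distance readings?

For each candidate, compare |candidate − station| to the reported distance:
Site 1: residuals A 97.6, B 54.2, C 4.3 → max 97.6 km
Site 2: residuals A 49.5, B 83.1, C 95.6 → max 95.6 km
Site 3: residuals A 0.0, B 0.0, C 0.0 → max 0.0 km
Only Site 3 has all residuals ≈ 0.

Site 3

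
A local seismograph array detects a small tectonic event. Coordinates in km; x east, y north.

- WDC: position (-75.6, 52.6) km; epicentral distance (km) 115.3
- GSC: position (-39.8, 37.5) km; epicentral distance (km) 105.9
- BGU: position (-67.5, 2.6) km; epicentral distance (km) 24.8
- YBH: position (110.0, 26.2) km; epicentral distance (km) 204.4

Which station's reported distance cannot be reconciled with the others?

BGU

Solve using three stations at a time. Using WDC, GSC, YBH (subtract circle equations pairwise → linear system) gives (x, y) ≈ (-74.0, -62.5).
Distances from that point to each station vs reported:
  WDC: calculated 115.1 vs reported 115.3 → residual 0.2 km
  GSC: calculated 105.7 vs reported 105.9 → residual 0.2 km
  BGU: calculated 65.5 vs reported 24.8 → residual 40.7 km
  YBH: calculated 204.3 vs reported 204.4 → residual 0.1 km
WDC, GSC, YBH are mutually consistent (residuals ≈ 0); BGU is off by 40.7 km.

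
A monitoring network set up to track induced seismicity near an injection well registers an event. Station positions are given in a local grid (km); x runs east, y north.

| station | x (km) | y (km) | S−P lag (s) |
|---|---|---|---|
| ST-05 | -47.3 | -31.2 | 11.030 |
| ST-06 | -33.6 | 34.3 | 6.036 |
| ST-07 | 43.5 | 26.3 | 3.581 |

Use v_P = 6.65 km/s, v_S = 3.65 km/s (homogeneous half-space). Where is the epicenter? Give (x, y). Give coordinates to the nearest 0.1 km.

Distance from S−P lag: d = Δt · v_P v_S / (v_P − v_S) = Δt · (6.65·3.65)/(6.65−3.65) ≈ 8.0908·Δt.
So d_ST-05 = 89.24, d_ST-06 = 48.84, d_ST-07 = 28.97 km.
Circle about each station: (x + 47.3)² + (y + 31.2)² = 89.24²; (x + 33.6)² + (y − 34.3)² = 48.84²; (x − 43.5)² + (y − 26.3)² = 28.97².
Subtracting the ST-05 equation from the ST-06 and ST-07 equations removes the quadratic terms:
27.4 x + 131.0 y = 4673.15
181.6 x + 115.0 y = 6497.73
Solving the 2×2 system: x ≈ 15.2, y ≈ 32.5 km.

x ≈ 15.2 km, y ≈ 32.5 km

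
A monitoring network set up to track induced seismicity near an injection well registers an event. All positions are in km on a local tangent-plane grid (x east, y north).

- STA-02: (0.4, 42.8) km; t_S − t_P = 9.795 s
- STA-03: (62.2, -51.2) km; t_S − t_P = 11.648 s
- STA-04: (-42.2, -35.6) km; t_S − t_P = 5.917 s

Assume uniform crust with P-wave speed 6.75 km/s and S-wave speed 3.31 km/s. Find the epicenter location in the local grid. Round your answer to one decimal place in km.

(-6.9, -20.4)

Distance from S−P lag: d = Δt · v_P v_S / (v_P − v_S) = Δt · (6.75·3.31)/(6.75−3.31) ≈ 6.4949·Δt.
So d_STA-02 = 63.62, d_STA-03 = 75.65, d_STA-04 = 38.43 km.
Circle about each station: (x − 0.4)² + (y − 42.8)² = 63.62²; (x − 62.2)² + (y + 51.2)² = 75.65²; (x + 42.2)² + (y + 35.6)² = 38.43².
Subtracting the STA-02 equation from the STA-03 and STA-04 equations removes the quadratic terms:
123.6 x − 188.0 y = 2982.86
-85.2 x − 156.8 y = 3786.84
Solving the 2×2 system: x ≈ -6.9, y ≈ -20.4 km.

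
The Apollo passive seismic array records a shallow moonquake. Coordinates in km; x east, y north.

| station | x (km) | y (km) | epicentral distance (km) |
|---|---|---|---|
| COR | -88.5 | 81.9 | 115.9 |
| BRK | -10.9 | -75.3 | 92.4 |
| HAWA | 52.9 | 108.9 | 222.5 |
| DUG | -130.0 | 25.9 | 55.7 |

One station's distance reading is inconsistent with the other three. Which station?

BRK

Solve using three stations at a time. Using COR, HAWA, DUG (subtract circle equations pairwise → linear system) gives (x, y) ≈ (-121.6, -29.2).
Distances from that point to each station vs reported:
  COR: calculated 115.9 vs reported 115.9 → residual 0.0 km
  BRK: calculated 119.9 vs reported 92.4 → residual 27.5 km
  HAWA: calculated 222.5 vs reported 222.5 → residual 0.0 km
  DUG: calculated 55.8 vs reported 55.7 → residual 0.1 km
COR, HAWA, DUG are mutually consistent (residuals ≈ 0); BRK is off by 27.5 km.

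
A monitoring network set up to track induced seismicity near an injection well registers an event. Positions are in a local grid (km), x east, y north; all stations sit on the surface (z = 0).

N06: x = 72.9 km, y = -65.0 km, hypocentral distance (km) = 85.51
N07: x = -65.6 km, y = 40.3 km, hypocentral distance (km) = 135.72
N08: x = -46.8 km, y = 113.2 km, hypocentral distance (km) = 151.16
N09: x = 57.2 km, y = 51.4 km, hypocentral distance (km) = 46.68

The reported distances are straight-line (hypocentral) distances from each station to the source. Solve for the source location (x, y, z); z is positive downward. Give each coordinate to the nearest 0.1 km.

(64.7, 15.2, 28.5)

Each station gives a sphere (x−x_i)² + (y−y_i)² + z² = d_i² (stations at z=0).
Subtracting the N06 sphere from N07 and N08: z² cancels, leaving linear equations in x and y:
-277.0 x + 210.6 y = -14719.92
-239.4 x + 356.4 y = -10072.32
Solving: x ≈ 64.692, y ≈ 15.193 km (keep extra digits for the depth step; rounded: 64.7, 15.2).
Then from the N06 sphere: z² = 85.51² − (x − 72.9)² − (y + 65.0)² with x = 64.692, y = 15.193, so z ≈ 28.525 ≈ 28.5 km.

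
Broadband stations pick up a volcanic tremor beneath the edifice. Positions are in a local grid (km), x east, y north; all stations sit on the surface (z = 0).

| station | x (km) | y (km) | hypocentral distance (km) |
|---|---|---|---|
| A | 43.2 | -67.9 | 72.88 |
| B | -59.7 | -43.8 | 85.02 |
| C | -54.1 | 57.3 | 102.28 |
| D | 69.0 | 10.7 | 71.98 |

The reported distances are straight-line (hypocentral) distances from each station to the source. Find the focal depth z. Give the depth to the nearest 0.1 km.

Each station gives a sphere (x−x_i)² + (y−y_i)² + z² = d_i² (stations at z=0).
Subtracting the A sphere from B and C: z² cancels, leaving linear equations in x and y:
-205.8 x + 48.2 y = -2911.03
-194.6 x + 250.4 y = -5416.25
Solving: x ≈ 11.099, y ≈ -13.005 km (keep extra digits for the depth step; rounded: 11.1, -13.0).
Then from the A sphere: z² = 72.88² − (x − 43.2)² − (y + 67.9)² with x = 11.099, y = -13.005, so z ≈ 35.603 ≈ 35.6 km.

depth ≈ 35.6 km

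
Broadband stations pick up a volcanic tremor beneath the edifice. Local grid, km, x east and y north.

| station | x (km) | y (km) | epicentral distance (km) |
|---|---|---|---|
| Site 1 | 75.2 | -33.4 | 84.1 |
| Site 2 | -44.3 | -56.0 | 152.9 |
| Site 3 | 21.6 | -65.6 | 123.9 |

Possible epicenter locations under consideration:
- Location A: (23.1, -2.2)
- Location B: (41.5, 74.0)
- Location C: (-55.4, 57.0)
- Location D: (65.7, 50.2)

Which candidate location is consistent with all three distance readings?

Location D

For each candidate, compare |candidate − station| to the reported distance:
Location A: residuals Site 1 23.4, Site 2 66.7, Site 3 60.5 → max 66.7 km
Location B: residuals Site 1 28.5, Site 2 2.9, Site 3 17.1 → max 28.5 km
Location C: residuals Site 1 74.7, Site 2 39.4, Site 3 20.9 → max 74.7 km
Location D: residuals Site 1 0.0, Site 2 0.0, Site 3 0.0 → max 0.0 km
Only Location D has all residuals ≈ 0.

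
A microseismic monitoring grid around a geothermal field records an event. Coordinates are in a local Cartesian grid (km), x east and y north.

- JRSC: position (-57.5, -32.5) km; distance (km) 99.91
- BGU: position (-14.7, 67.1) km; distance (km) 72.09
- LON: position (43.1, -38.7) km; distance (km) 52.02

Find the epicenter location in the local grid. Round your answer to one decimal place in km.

31.9 km east, 12.1 km north

Circle about each station: (x + 57.5)² + (y + 32.5)² = 99.91²; (x + 14.7)² + (y − 67.1)² = 72.09²; (x − 43.1)² + (y + 38.7)² = 52.02².
Subtracting the JRSC equation from the BGU and LON equations removes the quadratic terms:
85.6 x + 199.2 y = 5141.04
201.2 x − 12.4 y = 6268.73
Solving the 2×2 system: x ≈ 31.9, y ≈ 12.1 km.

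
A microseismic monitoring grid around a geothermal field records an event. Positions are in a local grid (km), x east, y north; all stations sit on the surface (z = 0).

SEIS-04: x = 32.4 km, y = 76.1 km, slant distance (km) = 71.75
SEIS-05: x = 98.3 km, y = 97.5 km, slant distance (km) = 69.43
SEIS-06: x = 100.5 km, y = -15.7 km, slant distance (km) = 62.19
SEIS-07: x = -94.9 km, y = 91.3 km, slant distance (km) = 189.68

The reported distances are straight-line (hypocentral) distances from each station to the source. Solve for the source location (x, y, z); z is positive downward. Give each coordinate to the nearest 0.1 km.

Each station gives a sphere (x−x_i)² + (y−y_i)² + z² = d_i² (stations at z=0).
Subtracting the SEIS-04 sphere from SEIS-05 and SEIS-06: z² cancels, leaving linear equations in x and y:
131.8 x + 42.8 y = 12655.71
136.2 x − 183.6 y = 4786.24
Solving: x ≈ 84.203, y ≈ 36.396 km (keep extra digits for the depth step; rounded: 84.2, 36.4).
Then from the SEIS-04 sphere: z² = 71.75² − (x − 32.4)² − (y − 76.1)² with x = 84.203, y = 36.396, so z ≈ 29.801 ≈ 29.8 km.

x ≈ 84.2 km, y ≈ 36.4 km, depth ≈ 29.8 km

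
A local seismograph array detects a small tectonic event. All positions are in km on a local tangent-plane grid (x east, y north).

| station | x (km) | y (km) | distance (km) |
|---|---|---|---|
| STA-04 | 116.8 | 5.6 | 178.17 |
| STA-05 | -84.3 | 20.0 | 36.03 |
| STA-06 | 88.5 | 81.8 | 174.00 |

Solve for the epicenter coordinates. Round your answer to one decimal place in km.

Circle about each station: (x − 116.8)² + (y − 5.6)² = 178.17²; (x + 84.3)² + (y − 20.0)² = 36.03²; (x − 88.5)² + (y − 81.8)² = 174.00².
Subtracting pairs of circle equations eliminates x²+y² and gives linear equations (the radical axes):
-402.2 x + 28.8 y = 24279.28
-56.6 x + 152.4 y = 2318.44
Solving the 2×2 system: x ≈ -60.9, y ≈ -7.4 km.

x ≈ -60.9 km, y ≈ -7.4 km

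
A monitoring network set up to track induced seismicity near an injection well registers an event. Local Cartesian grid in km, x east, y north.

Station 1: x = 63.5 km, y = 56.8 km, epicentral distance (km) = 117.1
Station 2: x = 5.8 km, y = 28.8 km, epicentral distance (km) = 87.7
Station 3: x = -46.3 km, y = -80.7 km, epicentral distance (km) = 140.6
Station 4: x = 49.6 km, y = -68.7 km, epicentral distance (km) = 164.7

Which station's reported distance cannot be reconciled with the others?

Station 2

Solve using three stations at a time. Using Station 1, Station 3, Station 4 (subtract circle equations pairwise → linear system) gives (x, y) ≈ (-53.5, 59.7).
Distances from that point to each station vs reported:
  Station 1: calculated 117.1 vs reported 117.1 → residual 0.0 km
  Station 2: calculated 66.9 vs reported 87.7 → residual 20.8 km
  Station 3: calculated 140.6 vs reported 140.6 → residual 0.0 km
  Station 4: calculated 164.7 vs reported 164.7 → residual 0.0 km
Station 1, Station 3, Station 4 are mutually consistent (residuals ≈ 0); Station 2 is off by 20.8 km.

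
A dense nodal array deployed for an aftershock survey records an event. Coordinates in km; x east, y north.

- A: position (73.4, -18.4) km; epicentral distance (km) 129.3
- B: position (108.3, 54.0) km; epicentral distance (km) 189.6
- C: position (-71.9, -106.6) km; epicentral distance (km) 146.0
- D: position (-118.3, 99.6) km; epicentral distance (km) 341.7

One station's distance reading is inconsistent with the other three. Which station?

C

Solve using three stations at a time. Using A, B, D (subtract circle equations pairwise → linear system) gives (x, y) ≈ (130.8, -134.3).
Distances from that point to each station vs reported:
  A: calculated 129.3 vs reported 129.3 → residual 0.0 km
  B: calculated 189.6 vs reported 189.6 → residual 0.0 km
  C: calculated 204.6 vs reported 146.0 → residual 58.6 km
  D: calculated 341.7 vs reported 341.7 → residual 0.0 km
A, B, D are mutually consistent (residuals ≈ 0); C is off by 58.6 km.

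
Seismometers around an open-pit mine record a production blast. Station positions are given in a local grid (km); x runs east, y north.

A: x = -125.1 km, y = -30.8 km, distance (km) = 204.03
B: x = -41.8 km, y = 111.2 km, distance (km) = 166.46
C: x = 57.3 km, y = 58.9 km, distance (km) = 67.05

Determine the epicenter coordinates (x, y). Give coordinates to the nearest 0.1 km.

77.3 km east, -5.1 km north

Circle about each station: (x + 125.1)² + (y + 30.8)² = 204.03²; (x + 41.8)² + (y − 111.2)² = 166.46²; (x − 57.3)² + (y − 58.9)² = 67.05².
Subtracting the A equation from the B and C equations removes the quadratic terms:
166.6 x + 284.0 y = 11433.34
364.8 x + 179.4 y = 27286.39
Solving the 2×2 system: x ≈ 77.3, y ≈ -5.1 km.
Check against A (with the unrounded x, y): √((x + 125.1)²+(y + 30.8)²) = 204.03 ≈ 204.03 km. ✓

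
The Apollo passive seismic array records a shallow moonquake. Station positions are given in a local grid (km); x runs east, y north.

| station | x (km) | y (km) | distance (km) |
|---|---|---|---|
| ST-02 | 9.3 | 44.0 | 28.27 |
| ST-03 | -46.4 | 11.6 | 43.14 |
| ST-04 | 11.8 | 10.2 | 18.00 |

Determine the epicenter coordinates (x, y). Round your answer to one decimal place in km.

-3.9 km east, 19.0 km north

Circle about each station: (x − 9.3)² + (y − 44.0)² = 28.27²; (x + 46.4)² + (y − 11.6)² = 43.14²; (x − 11.8)² + (y − 10.2)² = 18.00².
Subtracting pairs of circle equations eliminates x²+y² and gives linear equations (the radical axes):
-111.4 x − 64.8 y = -796.84
5.0 x − 67.6 y = -1304.02
Solving the 2×2 system: x ≈ -3.9, y ≈ 19.0 km.
Check against ST-02 (with the unrounded x, y): √((x − 9.3)²+(y − 44.0)²) = 28.27 ≈ 28.27 km. ✓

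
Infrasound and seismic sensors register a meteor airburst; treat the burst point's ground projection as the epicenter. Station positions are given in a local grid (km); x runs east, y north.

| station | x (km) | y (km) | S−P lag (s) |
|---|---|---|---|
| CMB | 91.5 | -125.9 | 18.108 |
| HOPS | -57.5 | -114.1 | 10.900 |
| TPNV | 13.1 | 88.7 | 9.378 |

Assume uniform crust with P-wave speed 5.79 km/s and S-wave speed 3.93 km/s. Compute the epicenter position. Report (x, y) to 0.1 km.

Distance from S−P lag: d = Δt · v_P v_S / (v_P − v_S) = Δt · (5.79·3.93)/(5.79−3.93) ≈ 12.2337·Δt.
So d_CMB = 221.53, d_HOPS = 133.35, d_TPNV = 114.73 km.
Circle about each station: (x − 91.5)² + (y + 125.9)² = 221.53²; (x + 57.5)² + (y + 114.1)² = 133.35²; (x − 13.1)² + (y − 88.7)² = 114.73².
Subtracting the CMB equation from the HOPS and TPNV equations removes the quadratic terms:
-298.0 x + 23.6 y = 23395.32
-156.8 x + 429.2 y = 19728.81
Solving the 2×2 system: x ≈ -77.1, y ≈ 17.8 km.

-77.1 km east, 17.8 km north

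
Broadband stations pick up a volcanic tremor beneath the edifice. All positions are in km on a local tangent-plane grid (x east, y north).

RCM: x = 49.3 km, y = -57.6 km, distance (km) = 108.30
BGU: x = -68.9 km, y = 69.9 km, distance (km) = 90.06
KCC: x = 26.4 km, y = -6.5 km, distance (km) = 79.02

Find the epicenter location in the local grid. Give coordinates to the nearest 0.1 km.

(-51.7, -18.5)

Circle about each station: (x − 49.3)² + (y + 57.6)² = 108.30²; (x + 68.9)² + (y − 69.9)² = 90.06²; (x − 26.4)² + (y + 6.5)² = 79.02².
Subtracting the RCM equation from the BGU and KCC equations removes the quadratic terms:
-236.4 x + 255.0 y = 7503.06
-45.8 x + 102.2 y = 475.69
Solving the 2×2 system: x ≈ -51.7, y ≈ -18.5 km.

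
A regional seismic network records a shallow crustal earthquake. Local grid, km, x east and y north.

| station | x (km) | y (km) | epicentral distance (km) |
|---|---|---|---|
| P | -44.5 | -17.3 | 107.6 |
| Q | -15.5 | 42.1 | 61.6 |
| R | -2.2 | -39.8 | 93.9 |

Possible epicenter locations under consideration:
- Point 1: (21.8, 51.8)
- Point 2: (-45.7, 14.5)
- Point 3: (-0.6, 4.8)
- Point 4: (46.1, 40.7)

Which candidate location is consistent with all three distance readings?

Point 4

For each candidate, compare |candidate − station| to the reported distance:
Point 1: residuals P 11.8, Q 23.1, R 0.8 → max 23.1 km
Point 2: residuals P 75.8, Q 20.7, R 24.3 → max 75.8 km
Point 3: residuals P 58.5, Q 21.4, R 49.3 → max 58.5 km
Point 4: residuals P 0.0, Q 0.0, R 0.0 → max 0.0 km
Only Point 4 has all residuals ≈ 0.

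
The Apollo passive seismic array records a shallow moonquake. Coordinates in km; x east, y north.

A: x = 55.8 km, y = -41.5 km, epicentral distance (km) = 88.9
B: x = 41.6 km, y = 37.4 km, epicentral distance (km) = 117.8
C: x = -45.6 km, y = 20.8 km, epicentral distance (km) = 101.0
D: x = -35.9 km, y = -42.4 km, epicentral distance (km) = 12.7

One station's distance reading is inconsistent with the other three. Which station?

C

Solve using three stations at a time. Using A, B, D (subtract circle equations pairwise → linear system) gives (x, y) ≈ (-32.1, -54.5).
Distances from that point to each station vs reported:
  A: calculated 88.9 vs reported 88.9 → residual 0.0 km
  B: calculated 117.8 vs reported 117.8 → residual 0.0 km
  C: calculated 76.4 vs reported 101.0 → residual 24.6 km
  D: calculated 12.6 vs reported 12.7 → residual 0.1 km
A, B, D are mutually consistent (residuals ≈ 0); C is off by 24.6 km.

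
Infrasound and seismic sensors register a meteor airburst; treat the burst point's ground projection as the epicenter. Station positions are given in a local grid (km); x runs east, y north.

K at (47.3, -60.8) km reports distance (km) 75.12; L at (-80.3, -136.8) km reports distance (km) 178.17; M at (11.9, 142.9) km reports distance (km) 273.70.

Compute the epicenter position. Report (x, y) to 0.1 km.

x ≈ 96.8 km, y ≈ -117.3 km

Circle about each station: (x − 47.3)² + (y + 60.8)² = 75.12²; (x + 80.3)² + (y + 136.8)² = 178.17²; (x − 11.9)² + (y − 142.9)² = 273.70².
Subtracting pairs of circle equations eliminates x²+y² and gives linear equations (the radical axes):
-255.2 x − 152.0 y = -6873.13
-70.8 x + 407.4 y = -54640.59
Solving the 2×2 system: x ≈ 96.8, y ≈ -117.3 km.
Check against K (with the unrounded x, y): √((x − 47.3)²+(y + 60.8)²) = 75.11 ≈ 75.12 km. ✓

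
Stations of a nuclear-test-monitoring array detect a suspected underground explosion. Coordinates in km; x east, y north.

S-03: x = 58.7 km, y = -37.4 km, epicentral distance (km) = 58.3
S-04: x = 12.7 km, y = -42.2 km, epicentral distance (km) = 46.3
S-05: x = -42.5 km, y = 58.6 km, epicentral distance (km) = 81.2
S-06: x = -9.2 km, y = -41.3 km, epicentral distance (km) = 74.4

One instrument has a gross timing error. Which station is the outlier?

Solve using three stations at a time. Using S-03, S-04, S-05 (subtract circle equations pairwise → linear system) gives (x, y) ≈ (17.5, 3.9).
Distances from that point to each station vs reported:
  S-03: calculated 58.3 vs reported 58.3 → residual 0.0 km
  S-04: calculated 46.3 vs reported 46.3 → residual 0.0 km
  S-05: calculated 81.2 vs reported 81.2 → residual 0.0 km
  S-06: calculated 52.5 vs reported 74.4 → residual 21.9 km
S-03, S-04, S-05 are mutually consistent (residuals ≈ 0); S-06 is off by 21.9 km.

S-06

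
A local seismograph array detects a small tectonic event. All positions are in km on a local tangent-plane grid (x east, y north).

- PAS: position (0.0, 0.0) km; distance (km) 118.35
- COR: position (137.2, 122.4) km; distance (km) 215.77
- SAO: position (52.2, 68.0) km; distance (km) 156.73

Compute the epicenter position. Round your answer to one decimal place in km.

(81.3, -86.0)

Circle about each station: x² + y² = 118.35²; (x − 137.2)² + (y − 122.4)² = 215.77²; (x − 52.2)² + (y − 68.0)² = 156.73².
Subtracting pairs of circle equations eliminates x²+y² and gives linear equations (the radical axes):
274.4 x + 244.8 y = 1255.63
104.4 x + 136.0 y = -3208.73
Solving the 2×2 system: x ≈ 81.3, y ≈ -86.0 km.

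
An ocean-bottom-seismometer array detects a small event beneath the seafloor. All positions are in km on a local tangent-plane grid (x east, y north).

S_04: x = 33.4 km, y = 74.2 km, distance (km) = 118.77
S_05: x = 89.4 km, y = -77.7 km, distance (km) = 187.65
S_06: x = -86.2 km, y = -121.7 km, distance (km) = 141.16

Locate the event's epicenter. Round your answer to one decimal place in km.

x ≈ -71.6 km, y ≈ 18.7 km

Circle about each station: (x − 33.4)² + (y − 74.2)² = 118.77²; (x − 89.4)² + (y + 77.7)² = 187.65²; (x + 86.2)² + (y + 121.7)² = 141.16².
Subtracting the S_04 equation from the S_05 and S_06 equations removes the quadratic terms:
112.0 x − 303.8 y = -13697.76
-239.2 x − 391.8 y = 9800.30
Solving the 2×2 system: x ≈ -71.6, y ≈ 18.7 km.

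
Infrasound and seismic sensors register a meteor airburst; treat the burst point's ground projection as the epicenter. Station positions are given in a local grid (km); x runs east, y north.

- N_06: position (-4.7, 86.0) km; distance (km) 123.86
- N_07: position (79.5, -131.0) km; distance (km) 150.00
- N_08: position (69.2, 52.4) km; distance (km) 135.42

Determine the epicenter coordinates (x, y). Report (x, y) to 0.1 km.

(-35.0, -34.1)

Circle about each station: (x + 4.7)² + (y − 86.0)² = 123.86²; (x − 79.5)² + (y + 131.0)² = 150.00²; (x − 69.2)² + (y − 52.4)² = 135.42².
Subtracting pairs of circle equations eliminates x²+y² and gives linear equations (the radical axes):
168.4 x − 434.0 y = 8904.46
147.8 x − 67.2 y = -2880.97
Solving the 2×2 system: x ≈ -35.0, y ≈ -34.1 km.
Check against N_06 (with the unrounded x, y): √((x + 4.7)²+(y − 86.0)²) = 123.86 ≈ 123.86 km. ✓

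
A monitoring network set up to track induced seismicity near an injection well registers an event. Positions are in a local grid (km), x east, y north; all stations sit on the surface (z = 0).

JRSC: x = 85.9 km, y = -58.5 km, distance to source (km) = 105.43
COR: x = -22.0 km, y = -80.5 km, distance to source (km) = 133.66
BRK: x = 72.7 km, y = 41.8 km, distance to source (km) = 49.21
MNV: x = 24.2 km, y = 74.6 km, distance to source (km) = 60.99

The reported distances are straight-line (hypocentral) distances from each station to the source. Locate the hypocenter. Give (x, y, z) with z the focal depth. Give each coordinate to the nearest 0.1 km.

x ≈ 42.9 km, y ≈ 30.2 km, depth ≈ 37.4 km

Each station gives a sphere (x−x_i)² + (y−y_i)² + z² = d_i² (stations at z=0).
Subtracting the JRSC sphere from COR and BRK: z² cancels, leaving linear equations in x and y:
-215.8 x − 44.0 y = -10586.32
-26.4 x + 200.6 y = 4925.33
Solving: x ≈ 42.899, y ≈ 30.199 km (keep extra digits for the depth step; rounded: 42.9, 30.2).
Then from the JRSC sphere: z² = 105.43² − (x − 85.9)² − (y + 58.5)² with x = 42.899, y = 30.199, so z ≈ 37.402 ≈ 37.4 km.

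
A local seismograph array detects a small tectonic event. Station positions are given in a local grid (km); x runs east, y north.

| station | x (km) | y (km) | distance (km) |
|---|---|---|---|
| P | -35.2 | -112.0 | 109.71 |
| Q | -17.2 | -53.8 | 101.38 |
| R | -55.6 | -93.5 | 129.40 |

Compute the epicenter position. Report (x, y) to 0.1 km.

Circle about each station: (x + 35.2)² + (y + 112.0)² = 109.71²; (x + 17.2)² + (y + 53.8)² = 101.38²; (x + 55.6)² + (y + 93.5)² = 129.40².
Subtracting the P equation from the Q and R equations removes the quadratic terms:
36.0 x + 116.4 y = -8834.38
-40.8 x + 37.0 y = -6657.51
Solving the 2×2 system: x ≈ 73.7, y ≈ -98.7 km.
Check against P (with the unrounded x, y): √((x + 35.2)²+(y + 112.0)²) = 109.69 ≈ 109.71 km. ✓

73.7 km east, -98.7 km north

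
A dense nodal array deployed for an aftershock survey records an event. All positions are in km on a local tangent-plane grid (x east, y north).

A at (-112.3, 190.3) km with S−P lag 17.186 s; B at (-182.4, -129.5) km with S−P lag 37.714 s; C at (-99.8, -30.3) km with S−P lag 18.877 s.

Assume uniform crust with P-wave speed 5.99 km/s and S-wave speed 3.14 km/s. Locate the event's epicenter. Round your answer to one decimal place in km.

x ≈ -62.3 km, y ≈ 88.5 km

Distance from S−P lag: d = Δt · v_P v_S / (v_P − v_S) = Δt · (5.99·3.14)/(5.99−3.14) ≈ 6.5995·Δt.
So d_A = 113.42, d_B = 248.89, d_C = 124.58 km.
Circle about each station: (x + 112.3)² + (y − 190.3)² = 113.42²; (x + 182.4)² + (y + 129.5)² = 248.89²; (x + 99.8)² + (y + 30.3)² = 124.58².
Subtracting pairs of circle equations eliminates x²+y² and gives linear equations (the radical axes):
-140.2 x − 639.6 y = -47867.51
25.0 x − 441.2 y = -40603.33
Solving the 2×2 system: x ≈ -62.3, y ≈ 88.5 km.
Check against A (with the unrounded x, y): √((x + 112.3)²+(y − 190.3)²) = 113.41 ≈ 113.42 km. ✓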